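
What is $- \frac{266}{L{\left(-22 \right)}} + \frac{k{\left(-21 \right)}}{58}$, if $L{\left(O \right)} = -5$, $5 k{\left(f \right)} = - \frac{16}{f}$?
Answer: $\frac{162002}{3045} \approx 53.203$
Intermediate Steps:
$k{\left(f \right)} = - \frac{16}{5 f}$ ($k{\left(f \right)} = \frac{\left(-16\right) \frac{1}{f}}{5} = - \frac{16}{5 f}$)
$- \frac{266}{L{\left(-22 \right)}} + \frac{k{\left(-21 \right)}}{58} = - \frac{266}{-5} + \frac{\left(- \frac{16}{5}\right) \frac{1}{-21}}{58} = \left(-266\right) \left(- \frac{1}{5}\right) + \left(- \frac{16}{5}\right) \left(- \frac{1}{21}\right) \frac{1}{58} = \frac{266}{5} + \frac{16}{105} \cdot \frac{1}{58} = \frac{266}{5} + \frac{8}{3045} = \frac{162002}{3045}$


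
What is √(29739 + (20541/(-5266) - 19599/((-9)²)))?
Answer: 13*√391995410646/47394 ≈ 171.74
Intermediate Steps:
√(29739 + (20541/(-5266) - 19599/((-9)²))) = √(29739 + (20541*(-1/5266) - 19599/81)) = √(29739 + (-20541/5266 - 19599*1/81)) = √(29739 + (-20541/5266 - 6533/27)) = √(29739 - 34957385/142182) = √(4193393113/142182) = 13*√391995410646/47394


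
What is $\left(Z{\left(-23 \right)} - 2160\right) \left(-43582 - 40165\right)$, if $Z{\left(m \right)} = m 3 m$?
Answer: $47987031$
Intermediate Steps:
$Z{\left(m \right)} = 3 m^{2}$ ($Z{\left(m \right)} = 3 m m = 3 m^{2}$)
$\left(Z{\left(-23 \right)} - 2160\right) \left(-43582 - 40165\right) = \left(3 \left(-23\right)^{2} - 2160\right) \left(-43582 - 40165\right) = \left(3 \cdot 529 - 2160\right) \left(-83747\right) = \left(1587 - 2160\right) \left(-83747\right) = \left(-573\right) \left(-83747\right) = 47987031$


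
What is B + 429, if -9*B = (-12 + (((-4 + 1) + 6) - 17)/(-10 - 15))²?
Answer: 2331329/5625 ≈ 414.46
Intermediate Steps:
B = -81796/5625 (B = -(-12 + (((-4 + 1) + 6) - 17)/(-10 - 15))²/9 = -(-12 + ((-3 + 6) - 17)/(-25))²/9 = -(-12 + (3 - 17)*(-1/25))²/9 = -(-12 - 14*(-1/25))²/9 = -(-12 + 14/25)²/9 = -(-286/25)²/9 = -⅑*81796/625 = -81796/5625 ≈ -14.542)
B + 429 = -81796/5625 + 429 = 2331329/5625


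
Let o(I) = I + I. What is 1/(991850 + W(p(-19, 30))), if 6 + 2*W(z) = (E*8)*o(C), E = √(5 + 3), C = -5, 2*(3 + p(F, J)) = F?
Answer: 991847/983760458609 + 80*√2/983760458609 ≈ 1.0083e-6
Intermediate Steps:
p(F, J) = -3 + F/2
o(I) = 2*I
E = 2*√2 (E = √8 = 2*√2 ≈ 2.8284)
W(z) = -3 - 80*√2 (W(z) = -3 + (((2*√2)*8)*(2*(-5)))/2 = -3 + ((16*√2)*(-10))/2 = -3 + (-160*√2)/2 = -3 - 80*√2)
1/(991850 + W(p(-19, 30))) = 1/(991850 + (-3 - 80*√2)) = 1/(991847 - 80*√2)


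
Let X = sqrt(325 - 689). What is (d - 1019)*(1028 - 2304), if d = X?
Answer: 1300244 - 2552*I*sqrt(91) ≈ 1.3002e+6 - 24345.0*I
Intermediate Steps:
X = 2*I*sqrt(91) (X = sqrt(-364) = 2*I*sqrt(91) ≈ 19.079*I)
d = 2*I*sqrt(91) ≈ 19.079*I
(d - 1019)*(1028 - 2304) = (2*I*sqrt(91) - 1019)*(1028 - 2304) = (-1019 + 2*I*sqrt(91))*(-1276) = 1300244 - 2552*I*sqrt(91)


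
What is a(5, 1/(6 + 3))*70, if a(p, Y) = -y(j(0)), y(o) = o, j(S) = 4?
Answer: -280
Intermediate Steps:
a(p, Y) = -4 (a(p, Y) = -1*4 = -4)
a(5, 1/(6 + 3))*70 = -4*70 = -280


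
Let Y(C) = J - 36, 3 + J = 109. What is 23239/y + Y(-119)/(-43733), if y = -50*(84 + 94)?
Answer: -1016934187/389223700 ≈ -2.6127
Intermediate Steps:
J = 106 (J = -3 + 109 = 106)
Y(C) = 70 (Y(C) = 106 - 36 = 70)
y = -8900 (y = -50*178 = -8900)
23239/y + Y(-119)/(-43733) = 23239/(-8900) + 70/(-43733) = 23239*(-1/8900) + 70*(-1/43733) = -23239/8900 - 70/43733 = -1016934187/389223700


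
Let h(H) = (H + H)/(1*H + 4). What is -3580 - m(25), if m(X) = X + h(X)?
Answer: -104595/29 ≈ -3606.7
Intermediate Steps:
h(H) = 2*H/(4 + H) (h(H) = (2*H)/(H + 4) = (2*H)/(4 + H) = 2*H/(4 + H))
m(X) = X + 2*X/(4 + X)
-3580 - m(25) = -3580 - 25*(6 + 25)/(4 + 25) = -3580 - 25*31/29 = -3580 - 1*775/29 = -3580 - 775/29 = -104595/29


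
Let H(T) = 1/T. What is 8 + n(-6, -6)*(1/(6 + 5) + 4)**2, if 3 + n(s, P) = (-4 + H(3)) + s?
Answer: -24682/121 ≈ -203.98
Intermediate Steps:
n(s, P) = -20/3 + s (n(s, P) = -3 + ((-4 + 1/3) + s) = -3 + (-11/3 + s) = -20/3 + s)
8 + n(-6, -6)*(1/(6 + 5) + 4)**2 = 8 + (-20/3 - 6)*(1/(6 + 5) + 4)**2 = 8 - 38*(1/11 + 4)**2/3 = 8 - 38*(45/11)**2/3 = 8 - 38/3*2025/121 = 8 - 25650/121 = -24682/121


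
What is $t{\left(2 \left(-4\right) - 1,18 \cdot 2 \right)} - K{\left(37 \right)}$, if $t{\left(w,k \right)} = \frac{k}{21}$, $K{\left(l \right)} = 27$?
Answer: $- \frac{177}{7} \approx -25.286$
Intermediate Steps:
$t{\left(w,k \right)} = \frac{k}{21}$ ($t{\left(w,k \right)} = k \frac{1}{21} = \frac{k}{21}$)
$t{\left(2 \left(-4\right) - 1,18 \cdot 2 \right)} - K{\left(37 \right)} = \frac{18 \cdot 2}{21} - 27 = \frac{1}{21} \cdot 36 - 27 = \frac{12}{7} - 27 = - \frac{177}{7}$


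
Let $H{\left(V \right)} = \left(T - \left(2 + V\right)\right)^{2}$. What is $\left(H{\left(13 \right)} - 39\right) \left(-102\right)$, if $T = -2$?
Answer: $-25500$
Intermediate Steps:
$H{\left(V \right)} = \left(-4 - V\right)^{2}$ ($H{\left(V \right)} = \left(-2 - \left(2 + V\right)\right)^{2} = \left(-4 - V\right)^{2}$)
$\left(H{\left(13 \right)} - 39\right) \left(-102\right) = \left(\left(4 + 13\right)^{2} - 39\right) \left(-102\right) = \left(17^{2} - 39\right) \left(-102\right) = \left(289 - 39\right) \left(-102\right) = 250 \left(-102\right) = -25500$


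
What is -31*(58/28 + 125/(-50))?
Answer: 93/7 ≈ 13.286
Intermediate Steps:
-31*(58/28 + 125/(-50)) = -31*(58*(1/28) + 125*(-1/50)) = -31*(29/14 - 5/2) = -31*(-3/7) = 93/7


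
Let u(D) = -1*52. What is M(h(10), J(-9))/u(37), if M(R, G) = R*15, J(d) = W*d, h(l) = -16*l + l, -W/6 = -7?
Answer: 1125/26 ≈ 43.269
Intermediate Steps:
W = 42 (W = -6*(-7) = 42)
h(l) = -15*l
J(d) = 42*d
M(R, G) = 15*R
u(D) = -52
M(h(10), J(-9))/u(37) = (15*(-15*10))/(-52) = (15*(-150))*(-1/52) = -2250*(-1/52) = 1125/26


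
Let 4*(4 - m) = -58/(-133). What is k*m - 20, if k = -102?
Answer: -55445/133 ≈ -416.88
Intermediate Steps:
m = 1035/266 (m = 4 - (-29)/(2*(-133)) = 4 - (-29)*(-1)/(2*133) = 4 - ¼*58/133 = 4 - 29/266 = 1035/266 ≈ 3.8910)
k*m - 20 = -102*1035/266 - 20 = -52785/133 - 20 = -55445/133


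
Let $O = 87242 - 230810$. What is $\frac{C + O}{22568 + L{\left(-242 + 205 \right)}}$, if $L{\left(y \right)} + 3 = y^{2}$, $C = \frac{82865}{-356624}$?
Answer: $- \frac{51199877297}{8535438816} \approx -5.9985$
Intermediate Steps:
$C = - \frac{82865}{356624}$ ($C = 82865 \left(- \frac{1}{356624}\right) = - \frac{82865}{356624} \approx -0.23236$)
$L{\left(y \right)} = -3 + y^{2}$
$O = -143568$ ($O = 87242 - 230810 = -143568$)
$\frac{C + O}{22568 + L{\left(-242 + 205 \right)}} = \frac{- \frac{82865}{356624} - 143568}{22568 - \left(3 - \left(-242 + 205\right)^{2}\right)} = - \frac{51199877297}{356624 \left(22568 - \left(3 - \left(-37\right)^{2}\right)\right)} = - \frac{51199877297}{356624 \left(22568 + \left(-3 + 1369\right)\right)} = - \frac{51199877297}{356624 \left(22568 + 1366\right)} = - \frac{51199877297}{356624 \cdot 23934} = \left(- \frac{51199877297}{356624}\right) \frac{1}{23934} = - \frac{51199877297}{8535438816}$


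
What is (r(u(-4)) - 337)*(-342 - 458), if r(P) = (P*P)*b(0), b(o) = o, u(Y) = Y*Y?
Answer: 269600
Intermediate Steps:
u(Y) = Y²
r(P) = 0 (r(P) = (P*P)*0 = P²*0 = 0)
(r(u(-4)) - 337)*(-342 - 458) = (0 - 337)*(-342 - 458) = -337*(-800) = 269600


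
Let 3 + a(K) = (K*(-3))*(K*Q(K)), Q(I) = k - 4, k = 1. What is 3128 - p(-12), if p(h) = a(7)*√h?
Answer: 3128 - 876*I*√3 ≈ 3128.0 - 1517.3*I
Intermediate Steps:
Q(I) = -3 (Q(I) = 1 - 4 = -3)
a(K) = -3 + 9*K² (a(K) = -3 + (K*(-3))*(K*(-3)) = -3 + (-3*K)*(-3*K) = -3 + 9*K²)
p(h) = 438*√h (p(h) = (-3 + 9*7²)*√h = (-3 + 9*49)*√h = (-3 + 441)*√h = 438*√h)
3128 - p(-12) = 3128 - 438*√(-12) = 3128 - 438*2*I*√3 = 3128 - 876*I*√3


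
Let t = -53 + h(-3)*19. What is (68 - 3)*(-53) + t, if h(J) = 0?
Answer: -3498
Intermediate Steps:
t = -53 (t = -53 + 0*19 = -53 + 0 = -53)
(68 - 3)*(-53) + t = (68 - 3)*(-53) - 53 = 65*(-53) - 53 = -3445 - 53 = -3498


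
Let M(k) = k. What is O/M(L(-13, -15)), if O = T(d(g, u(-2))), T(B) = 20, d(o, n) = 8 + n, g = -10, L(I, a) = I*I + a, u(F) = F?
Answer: 10/77 ≈ 0.12987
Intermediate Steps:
L(I, a) = a + I² (L(I, a) = I² + a = a + I²)
O = 20
O/M(L(-13, -15)) = 20/(-15 + (-13)²) = 20/(-15 + 169) = 20/154 = 20*(1/154) = 10/77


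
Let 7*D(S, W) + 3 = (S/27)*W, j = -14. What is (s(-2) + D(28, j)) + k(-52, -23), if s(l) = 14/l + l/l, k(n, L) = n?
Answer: -11435/189 ≈ -60.503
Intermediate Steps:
s(l) = 1 + 14/l (s(l) = 14/l + 1 = 1 + 14/l)
D(S, W) = -3/7 + S*W/189 (D(S, W) = -3/7 + ((S/27)*W)/7 = -3/7 + (S*W/27)/7 = -3/7 + S*W/189)
(s(-2) + D(28, j)) + k(-52, -23) = ((14 - 2)/(-2) + (-3/7 + (1/189)*28*(-14))) - 52 = (-½*12 + (-3/7 - 56/27)) - 52 = (-6 - 473/189) - 52 = -1607/189 - 52 = -11435/189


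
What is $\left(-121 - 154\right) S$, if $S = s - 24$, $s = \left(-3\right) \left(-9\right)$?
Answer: $-825$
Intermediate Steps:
$s = 27$
$S = 3$ ($S = 27 - 24 = 3$)
$\left(-121 - 154\right) S = \left(-121 - 154\right) 3 = \left(-275\right) 3 = -825$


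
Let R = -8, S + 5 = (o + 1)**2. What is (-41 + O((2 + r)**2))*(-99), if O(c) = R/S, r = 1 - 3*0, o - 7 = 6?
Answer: 776061/191 ≈ 4063.1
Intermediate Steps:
o = 13 (o = 7 + 6 = 13)
S = 191 (S = -5 + (13 + 1)**2 = -5 + 14**2 = -5 + 196 = 191)
r = 1 (r = 1 + 0 = 1)
O(c) = -8/191
(-41 + O((2 + r)**2))*(-99) = (-41 - 8/191)*(-99) = -7839/191*(-99) = 776061/191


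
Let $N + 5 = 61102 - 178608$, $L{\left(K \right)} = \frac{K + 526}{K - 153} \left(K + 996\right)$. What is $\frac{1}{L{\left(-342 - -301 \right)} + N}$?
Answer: $- \frac{2}{239797} \approx -8.3404 \cdot 10^{-6}$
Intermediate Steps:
$L{\left(K \right)} = \frac{\left(526 + K\right) \left(996 + K\right)}{-153 + K}$ ($L{\left(K \right)} = \frac{526 + K}{-153 + K} \left(996 + K\right) = \frac{\left(526 + K\right) \left(996 + K\right)}{-153 + K}$)
$N = -117511$ ($N = -5 + \left(61102 - 178608\right) = -5 - 117506 = -117511$)
$\frac{1}{L{\left(-342 - -301 \right)} + N} = \frac{1}{\frac{523896 + \left(-342 - -301\right)^{2} + 1522 \left(-342 - -301\right)}{-153 - 41} - 117511} = \frac{1}{\frac{523896 + \left(-342 + 301\right)^{2} + 1522 \left(-342 + 301\right)}{-153 + \left(-342 + 301\right)} - 117511} = \frac{1}{\frac{523896 + \left(-41\right)^{2} + 1522 \left(-41\right)}{-153 - 41} - 117511} = \frac{1}{\frac{523896 + 1681 - 62402}{-194} - 117511} = \frac{1}{\left(- \frac{1}{194}\right) 463175 - 117511} = \frac{1}{- \frac{4775}{2} - 117511} = \frac{1}{- \frac{239797}{2}} = - \frac{2}{239797}$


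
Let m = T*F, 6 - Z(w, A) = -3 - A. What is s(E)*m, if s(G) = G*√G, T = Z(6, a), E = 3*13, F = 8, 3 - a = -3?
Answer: 4680*√39 ≈ 29227.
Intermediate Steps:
a = 6 (a = 3 - 1*(-3) = 3 + 3 = 6)
Z(w, A) = 9 + A (Z(w, A) = 6 - (-3 - A) = 6 + (3 + A) = 9 + A)
E = 39
T = 15 (T = 9 + 6 = 15)
s(G) = G^(3/2)
m = 120 (m = 15*8 = 120)
s(E)*m = 39^(3/2)*120 = (39*√39)*120 = 4680*√39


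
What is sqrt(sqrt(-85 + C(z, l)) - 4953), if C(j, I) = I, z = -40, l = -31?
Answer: sqrt(-4953 + 2*I*sqrt(29)) ≈ 0.0765 + 70.378*I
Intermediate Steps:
sqrt(sqrt(-85 + C(z, l)) - 4953) = sqrt(sqrt(-85 - 31) - 4953) = sqrt(sqrt(-116) - 4953) = sqrt(2*I*sqrt(29) - 4953) = sqrt(-4953 + 2*I*sqrt(29))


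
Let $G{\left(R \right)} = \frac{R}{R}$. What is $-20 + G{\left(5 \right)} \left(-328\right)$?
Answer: $-348$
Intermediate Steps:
$G{\left(R \right)} = 1$
$-20 + G{\left(5 \right)} \left(-328\right) = -20 + 1 \left(-328\right) = -20 - 328 = -348$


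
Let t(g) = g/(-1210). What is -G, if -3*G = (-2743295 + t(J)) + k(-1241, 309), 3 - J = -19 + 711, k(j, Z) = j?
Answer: -3320887871/3630 ≈ -9.1485e+5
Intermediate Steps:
J = -689 (J = 3 - (-19 + 711) = 3 - 1*692 = 3 - 692 = -689)
t(g) = -g/1210 (t(g) = g*(-1/1210) = -g/1210)
G = 3320887871/3630 (G = -((-2743295 - 1/1210*(-689)) - 1241)/3 = -((-2743295 + 689/1210) - 1241)/3 = -(-3319386261/1210 - 1241)/3 = -⅓*(-3320887871/1210) = 3320887871/3630 ≈ 9.1485e+5)
-G = -1*3320887871/3630 = -3320887871/3630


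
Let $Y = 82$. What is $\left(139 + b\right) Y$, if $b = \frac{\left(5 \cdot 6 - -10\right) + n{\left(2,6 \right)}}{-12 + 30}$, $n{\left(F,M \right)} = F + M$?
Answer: $\frac{34850}{3} \approx 11617.0$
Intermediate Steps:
$b = \frac{8}{3}$ ($b = \frac{\left(5 \cdot 6 - -10\right) + \left(2 + 6\right)}{-12 + 30} = \frac{\left(30 + 10\right) + 8}{18} = \left(40 + 8\right) \frac{1}{18} = 48 \cdot \frac{1}{18} = \frac{8}{3} \approx 2.6667$)
$\left(139 + b\right) Y = \left(139 + \frac{8}{3}\right) 82 = \frac{425}{3} \cdot 82 = \frac{34850}{3}$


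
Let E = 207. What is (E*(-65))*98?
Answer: -1318590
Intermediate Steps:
(E*(-65))*98 = (207*(-65))*98 = -13455*98 = -1318590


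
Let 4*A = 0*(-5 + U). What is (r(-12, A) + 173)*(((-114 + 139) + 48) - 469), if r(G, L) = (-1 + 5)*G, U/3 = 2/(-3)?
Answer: -49500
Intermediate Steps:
U = -2 (U = 3*(2/(-3)) = 3*(2*(-⅓)) = 3*(-⅔) = -2)
A = 0 (A = (0*(-5 - 2))/4 = (0*(-7))/4 = (¼)*0 = 0)
r(G, L) = 4*G
(r(-12, A) + 173)*(((-114 + 139) + 48) - 469) = (4*(-12) + 173)*(((-114 + 139) + 48) - 469) = (-48 + 173)*((25 + 48) - 469) = 125*(73 - 469) = 125*(-396) = -49500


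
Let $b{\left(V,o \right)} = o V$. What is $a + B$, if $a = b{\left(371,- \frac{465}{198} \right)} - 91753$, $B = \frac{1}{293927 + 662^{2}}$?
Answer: $- \frac{45211211653}{488114} \approx -92624.0$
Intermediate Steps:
$B = \frac{1}{732171}$ ($B = \frac{1}{293927 + 438244} = \frac{1}{732171} \approx 1.3658 \cdot 10^{-6}$)
$b{\left(V,o \right)} = V o$
$a = - \frac{6113203}{66}$ ($a = 371 \left(- \frac{465}{198}\right) - 91753 = 371 \left(\left(-465\right) \frac{1}{198}\right) - 91753 = 371 \left(- \frac{155}{66}\right) - 91753 = - \frac{57505}{66} - 91753 = - \frac{6113203}{66} \approx -92624.0$)
$a + B = - \frac{6113203}{66} + \frac{1}{732171} = - \frac{45211211653}{488114}$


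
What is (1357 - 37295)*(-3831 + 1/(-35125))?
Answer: 4835956575688/35125 ≈ 1.3768e+8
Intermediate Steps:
(1357 - 37295)*(-3831 + 1/(-35125)) = -35938*(-3831 - 1/35125) = -35938*(-134563876/35125) = 4835956575688/35125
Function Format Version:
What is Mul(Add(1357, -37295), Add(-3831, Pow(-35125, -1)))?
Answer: Rational(4835956575688, 35125) ≈ 1.3768e+8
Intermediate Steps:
Mul(Add(1357, -37295), Add(-3831, Pow(-35125, -1))) = Mul(-35938, Add(-3831, Rational(-1, 35125))) = Mul(-35938, Rational(-134563876, 35125)) = Rational(4835956575688, 35125)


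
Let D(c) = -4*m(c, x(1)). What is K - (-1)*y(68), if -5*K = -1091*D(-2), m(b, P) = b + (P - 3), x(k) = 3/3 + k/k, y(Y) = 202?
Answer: 14102/5 ≈ 2820.4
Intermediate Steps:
x(k) = 2 (x(k) = 3*(⅓) + 1 = 1 + 1 = 2)
m(b, P) = -3 + P + b (m(b, P) = b + (-3 + P) = -3 + P + b)
D(c) = 4 - 4*c (D(c) = -4*(-3 + 2 + c) = -4*(-1 + c) = 4 - 4*c)
K = 13092/5 (K = -(-1091)*(4 - 4*(-2))/5 = -(-1091)*(4 + 8)/5 = -(-1091)*12/5 = -⅕*(-13092) = 13092/5 ≈ 2618.4)
K - (-1)*y(68) = 13092/5 - (-1)*202 = 13092/5 - 1*(-202) = 13092/5 + 202 = 14102/5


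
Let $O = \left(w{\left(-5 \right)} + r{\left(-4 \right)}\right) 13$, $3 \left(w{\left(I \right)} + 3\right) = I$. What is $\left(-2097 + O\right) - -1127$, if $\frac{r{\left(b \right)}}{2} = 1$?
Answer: $- \frac{3014}{3} \approx -1004.7$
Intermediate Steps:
$w{\left(I \right)} = -3 + \frac{I}{3}$
$r{\left(b \right)} = 2$ ($r{\left(b \right)} = 2 \cdot 1 = 2$)
$O = - \frac{104}{3}$ ($O = \left(\left(-3 + \frac{1}{3} \left(-5\right)\right) + 2\right) 13 = \left(\left(-3 - \frac{5}{3}\right) + 2\right) 13 = \left(- \frac{14}{3} + 2\right) 13 = \left(- \frac{8}{3}\right) 13 = - \frac{104}{3} \approx -34.667$)
$\left(-2097 + O\right) - -1127 = \left(-2097 - \frac{104}{3}\right) - -1127 = - \frac{6395}{3} + 1127 = - \frac{3014}{3}$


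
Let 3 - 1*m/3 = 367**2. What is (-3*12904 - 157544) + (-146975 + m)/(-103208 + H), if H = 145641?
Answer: -8328281881/42433 ≈ -1.9627e+5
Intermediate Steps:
m = -404058 (m = 9 - 3*367**2 = 9 - 3*134689 = 9 - 404067 = -404058)
(-3*12904 - 157544) + (-146975 + m)/(-103208 + H) = (-3*12904 - 157544) + (-146975 - 404058)/(-103208 + 145641) = (-38712 - 157544) - 551033/42433 = -196256 - 551033*1/42433 = -196256 - 551033/42433 = -8328281881/42433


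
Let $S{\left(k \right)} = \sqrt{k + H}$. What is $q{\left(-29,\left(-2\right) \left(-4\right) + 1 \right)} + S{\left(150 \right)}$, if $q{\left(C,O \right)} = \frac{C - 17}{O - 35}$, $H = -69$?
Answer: $\frac{140}{13} \approx 10.769$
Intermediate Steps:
$S{\left(k \right)} = \sqrt{-69 + k}$ ($S{\left(k \right)} = \sqrt{k - 69} = \sqrt{-69 + k}$)
$q{\left(C,O \right)} = \frac{-17 + C}{-35 + O}$
$q{\left(-29,\left(-2\right) \left(-4\right) + 1 \right)} + S{\left(150 \right)} = \frac{-17 - 29}{-35 + \left(\left(-2\right) \left(-4\right) + 1\right)} + \sqrt{-69 + 150} = \frac{1}{-35 + \left(8 + 1\right)} \left(-46\right) + \sqrt{81} = \frac{1}{-35 + 9} \left(-46\right) + 9 = \frac{1}{-26} \left(-46\right) + 9 = \left(- \frac{1}{26}\right) \left(-46\right) + 9 = \frac{23}{13} + 9 = \frac{140}{13}$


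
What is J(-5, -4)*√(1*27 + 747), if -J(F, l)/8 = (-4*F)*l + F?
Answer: 2040*√86 ≈ 18918.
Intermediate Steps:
J(F, l) = -8*F + 32*F*l (J(F, l) = -8*((-4*F)*l + F) = -8*(-4*F*l + F) = -8*(F - 4*F*l) = -8*F + 32*F*l)
J(-5, -4)*√(1*27 + 747) = (8*(-5)*(-1 + 4*(-4)))*√(1*27 + 747) = (8*(-5)*(-1 - 16))*√(27 + 747) = (8*(-5)*(-17))*√774 = 680*(3*√86) = 2040*√86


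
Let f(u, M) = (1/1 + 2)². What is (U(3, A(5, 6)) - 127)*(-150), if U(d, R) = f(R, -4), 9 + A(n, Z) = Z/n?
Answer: 17700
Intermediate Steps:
A(n, Z) = -9 + Z/n
f(u, M) = 9 (f(u, M) = (1*1 + 2)² = (1 + 2)² = 3² = 9)
U(d, R) = 9
(U(3, A(5, 6)) - 127)*(-150) = (9 - 127)*(-150) = -118*(-150) = 17700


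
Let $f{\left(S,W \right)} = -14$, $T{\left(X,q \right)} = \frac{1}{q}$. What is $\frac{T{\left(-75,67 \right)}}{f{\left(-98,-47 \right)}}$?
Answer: $- \frac{1}{938} \approx -0.0010661$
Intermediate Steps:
$\frac{T{\left(-75,67 \right)}}{f{\left(-98,-47 \right)}} = \frac{1}{67 \left(-14\right)} = \frac{1}{67} \left(- \frac{1}{14}\right) = - \frac{1}{938}$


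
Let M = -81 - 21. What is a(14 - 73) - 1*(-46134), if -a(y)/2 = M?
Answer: 46338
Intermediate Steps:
M = -102
a(y) = 204 (a(y) = -2*(-102) = 204)
a(14 - 73) - 1*(-46134) = 204 - 1*(-46134) = 204 + 46134 = 46338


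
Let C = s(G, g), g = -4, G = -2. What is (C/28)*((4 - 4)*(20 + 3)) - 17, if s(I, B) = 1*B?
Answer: -17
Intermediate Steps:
s(I, B) = B
C = -4
(C/28)*((4 - 4)*(20 + 3)) - 17 = (-4/28)*((4 - 4)*(20 + 3)) - 17 = (-4*1/28)*(0*23) - 17 = -1/7*0 - 17 = 0 - 17 = -17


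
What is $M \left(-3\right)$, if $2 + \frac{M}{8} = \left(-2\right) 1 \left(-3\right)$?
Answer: $-96$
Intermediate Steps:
$M = 32$ ($M = -16 + 8 \left(-2\right) 1 \left(-3\right) = -16 + 8 \left(\left(-2\right) \left(-3\right)\right) = -16 + 8 \cdot 6 = -16 + 48 = 32$)
$M \left(-3\right) = 32 \left(-3\right) = -96$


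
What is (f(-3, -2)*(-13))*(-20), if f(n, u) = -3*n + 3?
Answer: 3120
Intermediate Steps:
f(n, u) = 3 - 3*n
(f(-3, -2)*(-13))*(-20) = ((3 - 3*(-3))*(-13))*(-20) = ((3 + 9)*(-13))*(-20) = (12*(-13))*(-20) = -156*(-20) = 3120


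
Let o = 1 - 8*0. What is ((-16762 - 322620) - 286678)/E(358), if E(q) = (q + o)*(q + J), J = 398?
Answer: -156515/67851 ≈ -2.3067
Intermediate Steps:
o = 1 (o = 1 + 0 = 1)
E(q) = (1 + q)*(398 + q) (E(q) = (q + 1)*(q + 398) = (1 + q)*(398 + q))
((-16762 - 322620) - 286678)/E(358) = ((-16762 - 322620) - 286678)/(398 + 358² + 399*358) = (-339382 - 286678)/(398 + 128164 + 142842) = -626060/271404 = -626060*1/271404 = -156515/67851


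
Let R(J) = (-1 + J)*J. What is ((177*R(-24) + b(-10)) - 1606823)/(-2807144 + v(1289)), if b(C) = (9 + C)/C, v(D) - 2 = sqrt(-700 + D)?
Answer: 21062307843759/39400231037875 + 15006229*sqrt(589)/78800462075750 ≈ 0.53458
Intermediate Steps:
v(D) = 2 + sqrt(-700 + D)
R(J) = J*(-1 + J)
b(C) = (9 + C)/C
((177*R(-24) + b(-10)) - 1606823)/(-2807144 + v(1289)) = ((177*(-24*(-1 - 24)) + (9 - 10)/(-10)) - 1606823)/(-2807144 + (2 + sqrt(-700 + 1289))) = ((177*(-24*(-25)) - 1/10*(-1)) - 1606823)/(-2807144 + (2 + sqrt(589))) = ((177*600 + 1/10) - 1606823)/(-2807142 + sqrt(589)) = ((106200 + 1/10) - 1606823)/(-2807142 + sqrt(589)) = (1062001/10 - 1606823)/(-2807142 + sqrt(589)) = -15006229/(10*(-2807142 + sqrt(589)))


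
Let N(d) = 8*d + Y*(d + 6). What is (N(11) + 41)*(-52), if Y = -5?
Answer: -2288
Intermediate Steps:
N(d) = -30 + 3*d (N(d) = 8*d - 5*(d + 6) = 8*d - 5*(6 + d) = 8*d + (-30 - 5*d) = -30 + 3*d)
(N(11) + 41)*(-52) = ((-30 + 3*11) + 41)*(-52) = ((-30 + 33) + 41)*(-52) = (3 + 41)*(-52) = 44*(-52) = -2288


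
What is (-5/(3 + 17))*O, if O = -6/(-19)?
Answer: -3/38 ≈ -0.078947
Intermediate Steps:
O = 6/19 (O = -6*(-1/19) = 6/19 ≈ 0.31579)
(-5/(3 + 17))*O = -5/(3 + 17)*(6/19) = -5/20*(6/19) = -5*1/20*(6/19) = -1/4*6/19 = -3/38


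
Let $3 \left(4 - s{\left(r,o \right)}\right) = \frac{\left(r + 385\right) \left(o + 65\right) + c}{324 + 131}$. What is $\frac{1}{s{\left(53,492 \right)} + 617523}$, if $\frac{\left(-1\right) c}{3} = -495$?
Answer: $\frac{455}{280892968} \approx 1.6198 \cdot 10^{-6}$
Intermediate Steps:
$c = 1485$ ($c = \left(-3\right) \left(-495\right) = 1485$)
$s{\left(r,o \right)} = \frac{265}{91} - \frac{\left(65 + o\right) \left(385 + r\right)}{1365}$ ($s{\left(r,o \right)} = 4 - \frac{\left(\left(r + 385\right) \left(o + 65\right) + 1485\right) \frac{1}{324 + 131}}{3} = 4 - \frac{\left(\left(385 + r\right) \left(65 + o\right) + 1485\right) \frac{1}{455}}{3} = 4 - \frac{\left(\left(65 + o\right) \left(385 + r\right) + 1485\right) \frac{1}{455}}{3} = 4 - \frac{\left(1485 + \left(65 + o\right) \left(385 + r\right)\right) \frac{1}{455}}{3} = 4 - \frac{\frac{297}{91} + \frac{\left(65 + o\right) \left(385 + r\right)}{455}}{3} = 4 - \left(\frac{99}{91} + \frac{\left(65 + o\right) \left(385 + r\right)}{1365}\right) = \frac{265}{91} - \frac{\left(65 + o\right) \left(385 + r\right)}{1365}$)
$\frac{1}{s{\left(53,492 \right)} + 617523} = \frac{1}{\left(- \frac{4210}{273} - \frac{1804}{13} - \frac{53}{21} - \frac{164}{455} \cdot 53\right) + 617523} = \frac{1}{\left(- \frac{4210}{273} - \frac{1804}{13} - \frac{53}{21} - \frac{8692}{455}\right) + 617523} = \frac{1}{- \frac{79997}{455} + 617523} = \frac{1}{\frac{280892968}{455}} = \frac{455}{280892968}$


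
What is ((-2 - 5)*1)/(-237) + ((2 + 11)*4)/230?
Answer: 6967/27255 ≈ 0.25562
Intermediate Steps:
((-2 - 5)*1)/(-237) + ((2 + 11)*4)/230 = -7*1*(-1/237) + (13*4)*(1/230) = -7*(-1/237) + 52*(1/230) = 7/237 + 26/115 = 6967/27255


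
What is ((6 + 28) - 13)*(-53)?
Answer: -1113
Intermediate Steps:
((6 + 28) - 13)*(-53) = (34 - 13)*(-53) = 21*(-53) = -1113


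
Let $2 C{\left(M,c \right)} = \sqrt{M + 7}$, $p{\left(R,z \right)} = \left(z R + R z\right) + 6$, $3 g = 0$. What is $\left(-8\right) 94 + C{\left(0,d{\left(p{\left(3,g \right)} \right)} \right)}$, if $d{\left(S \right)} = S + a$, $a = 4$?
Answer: $-752 + \frac{\sqrt{7}}{2} \approx -750.68$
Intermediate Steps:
$g = 0$ ($g = \frac{1}{3} \cdot 0 = 0$)
$p{\left(R,z \right)} = 6 + 2 R z$ ($p{\left(R,z \right)} = \left(R z + R z\right) + 6 = 2 R z + 6 = 6 + 2 R z$)
$d{\left(S \right)} = 4 + S$ ($d{\left(S \right)} = S + 4 = 4 + S$)
$C{\left(M,c \right)} = \frac{\sqrt{7 + M}}{2}$ ($C{\left(M,c \right)} = \frac{\sqrt{M + 7}}{2} = \frac{\sqrt{7 + M}}{2}$)
$\left(-8\right) 94 + C{\left(0,d{\left(p{\left(3,g \right)} \right)} \right)} = \left(-8\right) 94 + \frac{\sqrt{7 + 0}}{2} = -752 + \frac{\sqrt{7}}{2}$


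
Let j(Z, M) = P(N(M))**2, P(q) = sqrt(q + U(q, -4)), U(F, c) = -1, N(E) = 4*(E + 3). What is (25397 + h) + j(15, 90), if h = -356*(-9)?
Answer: 28972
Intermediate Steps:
N(E) = 12 + 4*E (N(E) = 4*(3 + E) = 12 + 4*E)
P(q) = sqrt(-1 + q) (P(q) = sqrt(q - 1) = sqrt(-1 + q))
h = 3204
j(Z, M) = 11 + 4*M (j(Z, M) = (sqrt(-1 + (12 + 4*M)))**2 = (sqrt(11 + 4*M))**2 = 11 + 4*M)
(25397 + h) + j(15, 90) = (25397 + 3204) + (11 + 4*90) = 28601 + (11 + 360) = 28601 + 371 = 28972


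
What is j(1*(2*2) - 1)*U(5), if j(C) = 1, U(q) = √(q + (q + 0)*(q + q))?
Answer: √55 ≈ 7.4162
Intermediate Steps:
U(q) = √(q + 2*q²) (U(q) = √(q + q*(2*q)) = √(q + 2*q²))
j(1*(2*2) - 1)*U(5) = 1*√(5*(1 + 2*5)) = 1*√(5*(1 + 10)) = 1*√(5*11) = 1*√55 = √55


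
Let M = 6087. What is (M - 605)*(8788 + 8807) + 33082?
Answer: 96488872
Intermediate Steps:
(M - 605)*(8788 + 8807) + 33082 = (6087 - 605)*(8788 + 8807) + 33082 = 5482*17595 + 33082 = 96455790 + 33082 = 96488872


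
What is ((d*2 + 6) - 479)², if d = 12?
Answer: 201601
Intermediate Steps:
((d*2 + 6) - 479)² = ((12*2 + 6) - 479)² = ((24 + 6) - 479)² = (30 - 479)² = (-449)² = 201601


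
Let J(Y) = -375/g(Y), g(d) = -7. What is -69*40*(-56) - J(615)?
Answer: 1081545/7 ≈ 1.5451e+5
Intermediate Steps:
J(Y) = 375/7 (J(Y) = -375/(-7) = -375*(-1/7) = 375/7)
-69*40*(-56) - J(615) = -69*40*(-56) - 1*375/7 = -2760*(-56) - 375/7 = 154560 - 375/7 = 1081545/7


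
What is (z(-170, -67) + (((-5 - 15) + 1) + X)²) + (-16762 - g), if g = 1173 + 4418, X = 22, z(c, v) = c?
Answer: -22514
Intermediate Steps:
g = 5591
(z(-170, -67) + (((-5 - 15) + 1) + X)²) + (-16762 - g) = (-170 + (((-5 - 15) + 1) + 22)²) + (-16762 - 1*5591) = (-170 + ((-20 + 1) + 22)²) + (-16762 - 5591) = (-170 + (-19 + 22)²) - 22353 = (-170 + 3²) - 22353 = (-170 + 9) - 22353 = -161 - 22353 = -22514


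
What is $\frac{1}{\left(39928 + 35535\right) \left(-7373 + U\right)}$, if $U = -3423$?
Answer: $- \frac{1}{814698548} \approx -1.2274 \cdot 10^{-9}$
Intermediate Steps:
$\frac{1}{\left(39928 + 35535\right) \left(-7373 + U\right)} = \frac{1}{\left(39928 + 35535\right) \left(-7373 - 3423\right)} = \frac{1}{75463 \left(-10796\right)} = \frac{1}{-814698548} = - \frac{1}{814698548}$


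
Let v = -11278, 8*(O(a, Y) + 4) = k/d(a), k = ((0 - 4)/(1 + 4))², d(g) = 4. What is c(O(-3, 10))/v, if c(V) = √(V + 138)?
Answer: -√13402/112780 ≈ -0.0010265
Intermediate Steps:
k = 16/25 (k = (-4/5)² = (-4*⅕)² = (-⅘)² = 16/25 ≈ 0.64000)
O(a, Y) = -199/50 (O(a, Y) = -4 + ((16/25)/4)/8 = -4 + ((16/25)*(¼))/8 = -4 + (⅛)*(4/25) = -4 + 1/50 = -199/50)
c(V) = √(138 + V)
c(O(-3, 10))/v = √(138 - 199/50)/(-11278) = √(6701/50)*(-1/11278) = (√13402/10)*(-1/11278) = -√13402/112780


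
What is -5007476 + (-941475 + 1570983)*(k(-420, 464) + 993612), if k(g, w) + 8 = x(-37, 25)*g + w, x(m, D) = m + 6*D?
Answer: 595892301388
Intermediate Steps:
k(g, w) = -8 + w + 113*g (k(g, w) = -8 + ((-37 + 6*25)*g + w) = -8 + ((-37 + 150)*g + w) = -8 + (113*g + w) = -8 + (w + 113*g) = -8 + w + 113*g)
-5007476 + (-941475 + 1570983)*(k(-420, 464) + 993612) = -5007476 + (-941475 + 1570983)*((-8 + 464 + 113*(-420)) + 993612) = -5007476 + 629508*((-8 + 464 - 47460) + 993612) = -5007476 + 629508*(-47004 + 993612) = -5007476 + 629508*946608 = -5007476 + 595897308864 = 595892301388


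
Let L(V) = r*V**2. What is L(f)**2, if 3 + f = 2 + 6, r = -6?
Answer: 22500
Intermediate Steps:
f = 5 (f = -3 + (2 + 6) = -3 + 8 = 5)
L(V) = -6*V**2
L(f)**2 = (-6*5**2)**2 = (-6*25)**2 = (-150)**2 = 22500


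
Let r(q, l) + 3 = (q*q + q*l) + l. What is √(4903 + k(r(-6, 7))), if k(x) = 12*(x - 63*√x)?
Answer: √(4879 - 756*I*√2) ≈ 70.263 - 7.6082*I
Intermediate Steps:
r(q, l) = -3 + l + q² + l*q (r(q, l) = -3 + ((q*q + q*l) + l) = -3 + ((q² + l*q) + l) = -3 + (l + q² + l*q) = -3 + l + q² + l*q)
k(x) = -756*√x + 12*x
√(4903 + k(r(-6, 7))) = √(4903 + (-756*√(-3 + 7 + (-6)² + 7*(-6)) + 12*(-3 + 7 + (-6)² + 7*(-6)))) = √(4903 + (-756*√(-3 + 7 + 36 - 42) + 12*(-3 + 7 + 36 - 42))) = √(4903 + (-756*I*√2 + 12*(-2))) = √(4903 + (-756*I*√2 - 24)) = √(4903 + (-24 - 756*I*√2)) = √(4879 - 756*I*√2)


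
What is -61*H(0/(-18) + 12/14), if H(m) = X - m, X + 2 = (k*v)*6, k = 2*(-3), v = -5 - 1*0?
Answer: -75640/7 ≈ -10806.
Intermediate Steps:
v = -5 (v = -5 + 0 = -5)
k = -6
X = 178 (X = -2 - 6*(-5)*6 = -2 + 30*6 = -2 + 180 = 178)
H(m) = 178 - m
-61*H(0/(-18) + 12/14) = -61*(178 - (0/(-18) + 12/14)) = -61*(178 - (0*(-1/18) + 12*(1/14))) = -61*(178 - (0 + 6/7)) = -61*(178 - 1*6/7) = -61*(178 - 6/7) = -61*1240/7 = -75640/7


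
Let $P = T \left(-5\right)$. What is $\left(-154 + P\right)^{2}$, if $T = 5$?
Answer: $32041$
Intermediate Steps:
$P = -25$ ($P = 5 \left(-5\right) = -25$)
$\left(-154 + P\right)^{2} = \left(-154 - 25\right)^{2} = \left(-179\right)^{2} = 32041$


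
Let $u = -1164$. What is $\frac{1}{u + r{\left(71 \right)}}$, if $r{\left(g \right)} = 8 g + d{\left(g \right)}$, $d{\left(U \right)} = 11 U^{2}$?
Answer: $\frac{1}{54855} \approx 1.823 \cdot 10^{-5}$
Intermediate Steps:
$r{\left(g \right)} = 8 g + 11 g^{2}$
$\frac{1}{u + r{\left(71 \right)}} = \frac{1}{-1164 + 71 \left(8 + 11 \cdot 71\right)} = \frac{1}{-1164 + 71 \left(8 + 781\right)} = \frac{1}{-1164 + 71 \cdot 789} = \frac{1}{-1164 + 56019} = \frac{1}{54855}$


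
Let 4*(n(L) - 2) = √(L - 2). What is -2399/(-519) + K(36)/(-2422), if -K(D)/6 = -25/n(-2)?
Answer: 283681/61761 + 150*I/20587 ≈ 4.5932 + 0.0072862*I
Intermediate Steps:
n(L) = 2 + √(-2 + L)/4 (n(L) = 2 + √(L - 2)/4 = 2 + √(-2 + L)/4)
K(D) = 600*(2 - I/2)/17 (K(D) = -(-150)/(2 + √(-2 - 2)/4) = -(-150)/(2 + √(-4)/4) = -(-150)/(2 + (2*I)/4) = -(-150)/(2 + I/2) = -(-150)*4*(2 - I/2)/17 = -(-600)*(2 - I/2)/17 = 600*(2 - I/2)/17)
-2399/(-519) + K(36)/(-2422) = -2399/(-519) + (1200/17 - 300*I/17)/(-2422) = -2399*(-1/519) + (1200/17 - 300*I/17)*(-1/2422) = 2399/519 + (-600/20587 + 150*I/20587) = 283681/61761 + 150*I/20587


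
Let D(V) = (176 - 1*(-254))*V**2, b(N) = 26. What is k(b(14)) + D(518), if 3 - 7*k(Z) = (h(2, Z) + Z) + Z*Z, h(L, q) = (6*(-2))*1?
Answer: 807654553/7 ≈ 1.1538e+8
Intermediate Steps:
D(V) = 430*V**2 (D(V) = (176 + 254)*V**2 = 430*V**2)
h(L, q) = -12 (h(L, q) = -12*1 = -12)
k(Z) = 15/7 - Z/7 - Z**2/7 (k(Z) = 3/7 - ((-12 + Z) + Z*Z)/7 = 3/7 - ((-12 + Z) + Z**2)/7 = 3/7 - (-12 + Z + Z**2)/7 = 3/7 + (12/7 - Z/7 - Z**2/7) = 15/7 - Z/7 - Z**2/7)
k(b(14)) + D(518) = (15/7 - 1/7*26 - 1/7*26**2) + 430*518**2 = (15/7 - 26/7 - 1/7*676) + 430*268324 = (15/7 - 26/7 - 676/7) + 115379320 = -687/7 + 115379320 = 807654553/7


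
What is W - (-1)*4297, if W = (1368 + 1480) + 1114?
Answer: 8259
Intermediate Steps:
W = 3962 (W = 2848 + 1114 = 3962)
W - (-1)*4297 = 3962 - (-1)*4297 = 3962 - 1*(-4297) = 3962 + 4297 = 8259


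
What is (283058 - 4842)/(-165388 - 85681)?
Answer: -278216/251069 ≈ -1.1081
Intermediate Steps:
(283058 - 4842)/(-165388 - 85681) = 278216/(-251069) = 278216*(-1/251069) = -278216/251069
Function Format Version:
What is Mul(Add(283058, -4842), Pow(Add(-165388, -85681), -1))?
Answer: Rational(-278216, 251069) ≈ -1.1081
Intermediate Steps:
Mul(Add(283058, -4842), Pow(Add(-165388, -85681), -1)) = Mul(278216, Pow(-251069, -1)) = Mul(278216, Rational(-1, 251069)) = Rational(-278216, 251069)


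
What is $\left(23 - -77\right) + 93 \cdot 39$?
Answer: $3727$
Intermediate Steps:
$\left(23 - -77\right) + 93 \cdot 39 = \left(23 + 77\right) + 3627 = 100 + 3627 = 3727$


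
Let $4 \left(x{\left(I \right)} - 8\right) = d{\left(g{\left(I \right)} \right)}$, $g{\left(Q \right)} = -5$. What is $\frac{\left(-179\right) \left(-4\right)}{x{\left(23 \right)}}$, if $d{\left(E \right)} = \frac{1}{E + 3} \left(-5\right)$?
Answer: $\frac{5728}{69} \approx 83.015$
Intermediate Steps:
$d{\left(E \right)} = - \frac{5}{3 + E}$ ($d{\left(E \right)} = \frac{1}{3 + E} \left(-5\right) = - \frac{5}{3 + E}$)
$x{\left(I \right)} = \frac{69}{8}$ ($x{\left(I \right)} = 8 + \frac{\left(-5\right) \frac{1}{3 - 5}}{4} = 8 + \frac{\left(-5\right) \frac{1}{-2}}{4} = 8 + \frac{\left(-5\right) \left(- \frac{1}{2}\right)}{4} = 8 + \frac{1}{4} \cdot \frac{5}{2} = 8 + \frac{5}{8} = \frac{69}{8}$)
$\frac{\left(-179\right) \left(-4\right)}{x{\left(23 \right)}} = \frac{\left(-179\right) \left(-4\right)}{\frac{69}{8}} = 716 \cdot \frac{8}{69} = \frac{5728}{69}$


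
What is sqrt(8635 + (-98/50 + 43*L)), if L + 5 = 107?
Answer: 6*sqrt(9041)/5 ≈ 114.10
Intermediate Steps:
L = 102 (L = -5 + 107 = 102)
sqrt(8635 + (-98/50 + 43*L)) = sqrt(8635 + (-98/50 + 43*102)) = sqrt(8635 + (-98*1/50 + 4386)) = sqrt(8635 + (-49/25 + 4386)) = sqrt(8635 + 109601/25) = sqrt(325476/25) = 6*sqrt(9041)/5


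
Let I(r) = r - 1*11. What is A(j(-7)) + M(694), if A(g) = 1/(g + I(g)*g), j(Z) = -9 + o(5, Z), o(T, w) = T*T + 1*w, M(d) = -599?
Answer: -5392/9 ≈ -599.11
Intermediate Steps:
I(r) = -11 + r (I(r) = r - 11 = -11 + r)
o(T, w) = w + T**2 (o(T, w) = T**2 + w = w + T**2)
j(Z) = 16 + Z (j(Z) = -9 + (Z + 5**2) = -9 + (Z + 25) = -9 + (25 + Z) = 16 + Z)
A(g) = 1/(g + g*(-11 + g)) (A(g) = 1/(g + (-11 + g)*g) = 1/(g + g*(-11 + g)))
A(j(-7)) + M(694) = 1/((16 - 7)*(-10 + (16 - 7))) - 599 = 1/(9*(-10 + 9)) - 599 = (1/9)/(-1) - 599 = (1/9)*(-1) - 599 = -1/9 - 599 = -5392/9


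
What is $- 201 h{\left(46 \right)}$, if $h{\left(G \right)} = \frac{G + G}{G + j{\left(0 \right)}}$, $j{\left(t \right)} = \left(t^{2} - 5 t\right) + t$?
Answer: $-402$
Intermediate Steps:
$j{\left(t \right)} = t^{2} - 4 t$
$h{\left(G \right)} = 2$ ($h{\left(G \right)} = \frac{G + G}{G + 0 \left(-4 + 0\right)} = \frac{2 G}{G + 0 \left(-4\right)} = \frac{2 G}{G + 0} = \frac{2 G}{G} = 2$)
$- 201 h{\left(46 \right)} = \left(-201\right) 2 = -402$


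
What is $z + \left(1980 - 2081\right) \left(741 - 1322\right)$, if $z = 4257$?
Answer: $62938$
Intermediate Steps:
$z + \left(1980 - 2081\right) \left(741 - 1322\right) = 4257 + \left(1980 - 2081\right) \left(741 - 1322\right) = 4257 - -58681 = 4257 + 58681 = 62938$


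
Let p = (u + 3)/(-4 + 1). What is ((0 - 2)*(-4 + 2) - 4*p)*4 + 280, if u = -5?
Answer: 856/3 ≈ 285.33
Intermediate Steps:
p = ⅔ (p = (-5 + 3)/(-4 + 1) = -2/(-3) = -2*(-⅓) = ⅔ ≈ 0.66667)
((0 - 2)*(-4 + 2) - 4*p)*4 + 280 = ((0 - 2)*(-4 + 2) - 4*⅔)*4 + 280 = (-2*(-2) - 8/3)*4 + 280 = (4 - 8/3)*4 + 280 = (4/3)*4 + 280 = 16/3 + 280 = 856/3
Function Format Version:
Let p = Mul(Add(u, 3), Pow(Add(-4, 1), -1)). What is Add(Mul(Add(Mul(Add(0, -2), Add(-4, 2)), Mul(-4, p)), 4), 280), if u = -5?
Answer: Rational(856, 3) ≈ 285.33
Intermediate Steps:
p = Rational(2, 3) (p = Mul(Add(-5, 3), Pow(Add(-4, 1), -1)) = Mul(-2, Pow(-3, -1)) = Mul(-2, Rational(-1, 3)) = Rational(2, 3) ≈ 0.66667)
Add(Mul(Add(Mul(Add(0, -2), Add(-4, 2)), Mul(-4, p)), 4), 280) = Add(Mul(Add(Mul(Add(0, -2), Add(-4, 2)), Mul(-4, Rational(2, 3))), 4), 280) = Add(Mul(Add(Mul(-2, -2), Rational(-8, 3)), 4), 280) = Add(Mul(Add(4, Rational(-8, 3)), 4), 280) = Add(Mul(Rational(4, 3), 4), 280) = Add(Rational(16, 3), 280) = Rational(856, 3)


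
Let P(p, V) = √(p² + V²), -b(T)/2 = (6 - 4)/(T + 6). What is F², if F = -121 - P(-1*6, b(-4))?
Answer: 14681 + 484*√10 ≈ 16212.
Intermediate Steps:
b(T) = -4/(6 + T) (b(T) = -2*(6 - 4)/(T + 6) = -4/(6 + T))
P(p, V) = √(V² + p²)
F = -121 - 2*√10 (F = -121 - √((-4/(6 - 4))² + (-1*6)²) = -121 - √((-4/2)² + (-6)²) = -121 - √((-4*½)² + 36) = -121 - √((-2)² + 36) = -121 - √(4 + 36) = -121 - √40 = -121 - 2*√10 ≈ -127.32)
F² = (-121 - 2*√10)²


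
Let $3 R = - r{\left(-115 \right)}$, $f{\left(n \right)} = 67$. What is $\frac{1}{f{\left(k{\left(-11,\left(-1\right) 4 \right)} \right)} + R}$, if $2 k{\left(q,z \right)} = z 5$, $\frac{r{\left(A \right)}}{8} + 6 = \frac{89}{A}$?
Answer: $\frac{345}{29347} \approx 0.011756$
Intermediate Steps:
$r{\left(A \right)} = -48 + \frac{712}{A}$ ($r{\left(A \right)} = -48 + 8 \frac{89}{A} = -48 + \frac{712}{A}$)
$k{\left(q,z \right)} = \frac{5 z}{2}$ ($k{\left(q,z \right)} = \frac{z 5}{2} = \frac{5 z}{2}$)
$R = \frac{6232}{345}$ ($R = \frac{\left(-1\right) \left(-48 + \frac{712}{-115}\right)}{3} = \frac{\left(-1\right) \left(-48 + 712 \left(- \frac{1}{115}\right)\right)}{3} = \frac{\left(-1\right) \left(-48 - \frac{712}{115}\right)}{3} = \frac{\left(-1\right) \left(- \frac{6232}{115}\right)}{3} = \frac{1}{3} \cdot \frac{6232}{115} = \frac{6232}{345} \approx 18.064$)
$\frac{1}{f{\left(k{\left(-11,\left(-1\right) 4 \right)} \right)} + R} = \frac{1}{67 + \frac{6232}{345}} = \frac{1}{\frac{29347}{345}} = \frac{345}{29347}$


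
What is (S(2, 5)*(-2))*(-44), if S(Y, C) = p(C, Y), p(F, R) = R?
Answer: 176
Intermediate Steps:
S(Y, C) = Y
(S(2, 5)*(-2))*(-44) = (2*(-2))*(-44) = -4*(-44) = 176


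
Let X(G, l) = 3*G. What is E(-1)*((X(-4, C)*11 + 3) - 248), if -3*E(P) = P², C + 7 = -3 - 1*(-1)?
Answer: 377/3 ≈ 125.67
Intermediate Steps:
C = -9 (C = -7 + (-3 - 1*(-1)) = -7 + (-3 + 1) = -7 - 2 = -9)
E(P) = -P²/3
E(-1)*((X(-4, C)*11 + 3) - 248) = (-⅓*(-1)²)*(((3*(-4))*11 + 3) - 248) = (-⅓*1)*((-12*11 + 3) - 248) = -((-132 + 3) - 248)/3 = -(-129 - 248)/3 = -⅓*(-377) = 377/3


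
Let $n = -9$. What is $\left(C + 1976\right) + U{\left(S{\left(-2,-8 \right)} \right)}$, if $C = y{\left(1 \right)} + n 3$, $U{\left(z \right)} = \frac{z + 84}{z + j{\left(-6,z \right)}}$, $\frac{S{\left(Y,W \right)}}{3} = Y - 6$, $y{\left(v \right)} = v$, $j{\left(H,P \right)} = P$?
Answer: $\frac{7795}{4} \approx 1948.8$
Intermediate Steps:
$S{\left(Y,W \right)} = -18 + 3 Y$ ($S{\left(Y,W \right)} = 3 \left(Y - 6\right) = 3 \left(-6 + Y\right) = -18 + 3 Y$)
$U{\left(z \right)} = \frac{84 + z}{2 z}$ ($U{\left(z \right)} = \frac{z + 84}{z + z} = \frac{84 + z}{2 z}$)
$C = -26$ ($C = 1 - 27 = -26$)
$\left(C + 1976\right) + U{\left(S{\left(-2,-8 \right)} \right)} = \left(-26 + 1976\right) + \frac{84 + \left(-18 + 3 \left(-2\right)\right)}{2 \left(-18 + 3 \left(-2\right)\right)} = 1950 + \frac{84 - 24}{2 \left(-18 - 6\right)} = 1950 + \frac{84 - 24}{2 \left(-24\right)} = 1950 + \frac{1}{2} \left(- \frac{1}{24}\right) 60 = 1950 - \frac{5}{4} = \frac{7795}{4}$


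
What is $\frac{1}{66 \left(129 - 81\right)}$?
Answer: $\frac{1}{3168} \approx 0.00031566$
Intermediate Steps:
$\frac{1}{66 \left(129 - 81\right)} = \frac{1}{66 \cdot 48} = \frac{1}{3168}$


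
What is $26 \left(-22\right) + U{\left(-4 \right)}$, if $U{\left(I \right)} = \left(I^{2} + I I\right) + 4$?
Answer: $-536$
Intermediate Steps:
$U{\left(I \right)} = 4 + 2 I^{2}$ ($U{\left(I \right)} = \left(I^{2} + I^{2}\right) + 4 = 2 I^{2} + 4 = 4 + 2 I^{2}$)
$26 \left(-22\right) + U{\left(-4 \right)} = 26 \left(-22\right) + \left(4 + 2 \left(-4\right)^{2}\right) = -572 + \left(4 + 2 \cdot 16\right) = -572 + \left(4 + 32\right) = -572 + 36 = -536$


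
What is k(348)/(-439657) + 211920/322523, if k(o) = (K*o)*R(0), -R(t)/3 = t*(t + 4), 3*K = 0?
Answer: 211920/322523 ≈ 0.65707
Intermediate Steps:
K = 0 (K = (⅓)*0 = 0)
R(t) = -3*t*(4 + t) (R(t) = -3*t*(t + 4) = -3*t*(4 + t))
k(o) = 0 (k(o) = (0*o)*(-3*0*(4 + 0)) = 0*(-3*0*4) = 0*0 = 0)
k(348)/(-439657) + 211920/322523 = 0/(-439657) + 211920/322523 = 0*(-1/439657) + 211920*(1/322523) = 0 + 211920/322523 = 211920/322523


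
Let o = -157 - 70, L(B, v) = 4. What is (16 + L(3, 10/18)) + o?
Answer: -207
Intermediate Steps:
o = -227
(16 + L(3, 10/18)) + o = (16 + 4) - 227 = 20 - 227 = -207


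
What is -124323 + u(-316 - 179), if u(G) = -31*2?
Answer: -124385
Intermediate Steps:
u(G) = -62
-124323 + u(-316 - 179) = -124323 - 62 = -124385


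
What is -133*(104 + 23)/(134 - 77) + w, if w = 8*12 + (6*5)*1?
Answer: -511/3 ≈ -170.33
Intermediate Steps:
w = 126 (w = 96 + 30*1 = 96 + 30 = 126)
-133*(104 + 23)/(134 - 77) + w = -133*(104 + 23)/(134 - 77) + 126 = -16891/57 + 126 = -133*127/57 + 126 = -889/3 + 126 = -511/3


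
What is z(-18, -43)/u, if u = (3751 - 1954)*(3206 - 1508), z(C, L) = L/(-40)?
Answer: 43/122052240 ≈ 3.5231e-7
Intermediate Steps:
z(C, L) = -L/40 (z(C, L) = L*(-1/40) = -L/40)
u = 3051306 (u = 1797*1698 = 3051306)
z(-18, -43)/u = -1/40*(-43)/3051306 = (43/40)*(1/3051306) = 43/122052240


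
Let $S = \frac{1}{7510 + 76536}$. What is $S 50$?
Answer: $\frac{25}{42023} \approx 0.00059491$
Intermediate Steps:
$S = \frac{1}{84046} \approx 1.1898 \cdot 10^{-5}$
$S 50 = \frac{1}{84046} \cdot 50 = \frac{25}{42023}$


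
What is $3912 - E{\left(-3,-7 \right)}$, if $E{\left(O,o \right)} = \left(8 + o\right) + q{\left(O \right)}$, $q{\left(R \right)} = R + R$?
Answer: $3917$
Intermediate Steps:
$q{\left(R \right)} = 2 R$
$E{\left(O,o \right)} = 8 + o + 2 O$ ($E{\left(O,o \right)} = \left(8 + o\right) + 2 O = 8 + o + 2 O$)
$3912 - E{\left(-3,-7 \right)} = 3912 - \left(8 - 7 + 2 \left(-3\right)\right) = 3912 - \left(8 - 7 - 6\right) = 3912 - -5 = 3912 + 5 = 3917$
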